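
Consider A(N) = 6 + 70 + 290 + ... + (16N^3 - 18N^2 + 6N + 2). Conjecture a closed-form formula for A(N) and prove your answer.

We claim A(N) = 2N(2N^3 + N^2 - N + 1) for all N ≥ 1.
When N = 1: A(1) = 6, and the closed form gives 6. They agree.
Inductive step: assume the claim holds for N = p, so A(p) = 2p(2p^3 + p^2 - p + 1).
Then A(p+1) = A(p) + (16p^3 + 30p^2 + 18p + 6) = (2p(2p^3 + p^2 - p + 1)) + (16p^3 + 30p^2 + 18p + 6).
Simplifying, A(p+1) = 2(p + 1)(2p^3 + 7p^2 + 7p + 3) = 2(p+1)(2(p+1)^3 + (p+1)^2 - (p+1) + 1),
which is the closed form with N = p+1.
By induction, the statement is established for all N ≥ 1.

A(N) = 2N(2N^3 + N^2 - N + 1)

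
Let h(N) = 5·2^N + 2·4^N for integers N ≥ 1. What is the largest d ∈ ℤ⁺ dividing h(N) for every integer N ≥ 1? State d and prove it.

Computing the first values: h(1) = 18 and h(2) = 52; gcd(18, 52) = 2, so d ≤ 2.
We prove 2 | 5·2^N + 2·4^N for all N ≥ 1 by induction on N.
When N = 1: h(1) = 18 = 2·(9), so 2 | h(1).
Suppose the result is true for N = k, i.e. 2 | h(k). Then
h(k+1) − 4·h(k) = (5·2^(k+1) + 2·4^(k+1)) − 4·(5·2^k + 2·4^k) = (5)·2^k·(2 − 4) = (-10)·2^k. Since 2 | h(k) by the inductive hypothesis, 2 | 4·h(k); and 2 | -10 since -10 = 2·-5. Therefore 2 | h(k+1).
This completes the induction.
Therefore the largest such d is 2.

d = 2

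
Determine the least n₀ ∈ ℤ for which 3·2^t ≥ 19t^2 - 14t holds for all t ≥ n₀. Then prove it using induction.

n₀ = 9

At t = 8: 768 < 1104, so the inequality fails and n₀ ≥ 9. We prove 3·2^t ≥ 19t^2 - 14t for all t ≥ 9.
For the base case t = 9: 3·2^t = 1536 and 19t^2 - 14t = 1413, so 1536 ≥ 1413.
For the inductive step, assume it holds for an arbitrary r ≥ 9, so 3·2^r ≥ 19r^2 - 14r.
Then 3·2^(r + 1) = 2·(3·2^r) ≥ 2·(19r^2 - 14r).
Also, for r ≥ 9 we have 2·(19r^2 - 14r) ≥ 19(r+1)^2 - 14(r+1), since 2·(19r^2 - 14r) − (19(r+1)^2 - 14(r+1)) = 19r^2 - 52r - 5, which is nonnegative for all r ≥ 9.
Combining, 3·2^(r + 1) ≥ 19(r+1)^2 - 14(r+1).
This completes the induction.
Hence the smallest such n₀ is 9.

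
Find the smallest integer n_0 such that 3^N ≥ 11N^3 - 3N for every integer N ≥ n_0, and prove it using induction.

At N = 7: 2187 < 3752, so the inequality fails and n_0 ≥ 8. We prove 3^N ≥ 11N^3 - 3N for all N ≥ 8.
For the base case N = 8: 3^N = 6561 and 11N^3 - 3N = 5608, so 6561 ≥ 5608.
Suppose the result is true for N = i, so 3^i ≥ 11i^3 - 3i.
Then 3^(i + 1) = 3·(3^i) ≥ 3·(11i^3 - 3i).
Also, for i ≥ 8 we have 3·(11i^3 - 3i) ≥ 11(i+1)^3 - 3(i+1), since 3·(11i^3 - 3i) − (11(i+1)^3 - 3(i+1)) = 22i^3 - 33i^2 - 39i - 8, which is nonnegative for all i ≥ 8.
Combining, 3^(i + 1) ≥ 11(i+1)^3 - 3(i+1).
This completes the induction.
Hence the smallest such n_0 is 8.

n_0 = 8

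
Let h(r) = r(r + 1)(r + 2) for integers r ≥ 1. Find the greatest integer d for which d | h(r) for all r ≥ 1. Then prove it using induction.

d = 6

Computing the first values: h(1) = 6 and h(2) = 24; gcd(6, 24) = 6, so d ≤ 6.
We prove 6 | r(r + 1)(r + 2) for all r ≥ 1 by induction on r.
Base step (r = 1): h(1) = 6 = 6·(1), so 6 | h(1).
Suppose the result is true for r = j, i.e. 6 | h(j). Then
h(j+1) − h(j) = (j+1)·(j+2)·(j+3) − j·(j+1)·(j+2) = (j+1)·(j+2)·[(j+3) − j] = 3·(j+1)·(j+2). The product of 2 consecutive integers is divisible by (2)! = 2, so h(j+1) − h(j) is divisible by 3·2 = 6. By the inductive hypothesis 6 | h(j), hence 6 | h(j+1).
By the principle of mathematical induction, the result holds for all r ≥ 1.
Therefore the largest such d is 6.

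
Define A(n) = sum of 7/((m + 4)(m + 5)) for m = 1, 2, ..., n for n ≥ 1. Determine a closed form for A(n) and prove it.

We claim A(n) = 7n/(5(n + 5)) for all n ≥ 1.
Base case (n = 1): A(1) = 7/30, and the closed form gives 7/30. They agree.
For the inductive step, assume it holds for an arbitrary m ≥ 1, so A(m) = 7m/(5(m + 5)).
Then A(m+1) = A(m) + (7/((m + 5)(m + 6))) = (7m/(5(m + 5))) + (7/((m + 5)(m + 6))).
Simplifying, A(m+1) = 7(m + 1)/(5(m + 6)) = 7(m+1)/(5((m+1) + 5)),
which is the closed form with n = m+1.
Hence, by induction on n, the claim holds for every n ≥ 1.

A(n) = 7n/(5(n + 5))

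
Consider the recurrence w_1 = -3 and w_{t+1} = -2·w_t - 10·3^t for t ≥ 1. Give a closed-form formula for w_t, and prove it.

w_t = 3(-2)^(t - 1) - 2·3^t

Computing the first terms: w_1 = -3, w_2 = -24, w_3 = -42. This suggests w_t = 3(-2)^(t - 1) - 2·3^t.
Base step (t = 1): the formula gives -3 = -3 = w_1.
Inductive step: assume the claim holds for t = p, so w_p = 3(-2)^(p - 1) - 2·3^p.
Then w_{p+1} = -2·w_p - 10·3^p = -2·(3(-2)^(p - 1) - 2·3^p) - 10·3^p = 3(-2)^p - 2·3^(p + 1) = 3(-2)^((p+1) - 1) - 2·3^(p+1),
which is the claimed formula at t = p+1.
By induction, the statement is established for all t ≥ 1.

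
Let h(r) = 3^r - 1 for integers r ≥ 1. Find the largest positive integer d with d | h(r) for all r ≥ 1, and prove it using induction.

Computing the first values: h(1) = 2 and h(2) = 8; gcd(2, 8) = 2, so d ≤ 2.
We prove 2 | 3^r - 1 for all r ≥ 1 by induction on r.
For the base case r = 1: h(1) = 2 = 2·(1), so 2 | h(1).
Inductive step: suppose the statement holds for some m ≥ 1, i.e. 2 | h(m). Then
3^{m+1} − 1^{m+1} = 3·3^m − 1·1^m = 3·(3^m − 1^m) + (2)·1^m. The first term is divisible by 2 by the inductive hypothesis, and the second term (2)·1^m is divisible by 2 since 2 | 2. Hence 2 | h(m+1).
This completes the induction.
Therefore the largest such d is 2.

d = 2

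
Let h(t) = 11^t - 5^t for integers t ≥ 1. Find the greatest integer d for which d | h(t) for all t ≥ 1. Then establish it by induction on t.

d = 6

Computing the first values: h(1) = 6 and h(2) = 96; gcd(6, 96) = 6, so d ≤ 6.
We prove 6 | 11^t - 5^t for all t ≥ 1 by induction on t.
When t = 1: h(1) = 6 = 6·(1), so 6 | h(1).
Suppose the result is true for t = i, i.e. 6 | h(i). Then
11^{i+1} − 5^{i+1} = 11·11^i − 5·5^i = 11·(11^i − 5^i) + (6)·5^i. The first term is divisible by 6 by the inductive hypothesis, and the second term (6)·5^i is divisible by 6 since 6 | 6. Hence 6 | h(i+1).
Hence, by induction on t, the claim holds for every t ≥ 1.
Therefore the largest such d is 6.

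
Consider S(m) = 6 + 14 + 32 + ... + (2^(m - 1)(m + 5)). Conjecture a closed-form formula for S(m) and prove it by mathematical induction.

S(m) = 2^m(m + 4) - 4

We claim S(m) = 2^m(m + 4) - 4 for all m ≥ 1.
When m = 1: S(1) = 6, and the closed form gives 6. They agree.
For the inductive step, assume it holds for an arbitrary j ≥ 1, so S(j) = 2^j(j + 4) - 4.
Then S(j+1) = S(j) + (2^j(j + 6)) = (2^j(j + 4) - 4) + (2^j(j + 6)).
Simplifying, S(j+1) = 2·2^j·j + 10·2^j - 4 = 2^(j+1)((j+1) + 4) - 4,
which is the closed form with m = j+1.
Hence, by induction on m, the claim holds for every m ≥ 1.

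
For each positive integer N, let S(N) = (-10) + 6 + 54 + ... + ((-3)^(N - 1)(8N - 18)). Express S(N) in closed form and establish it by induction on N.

S(N) = 2(-3)^N(-N + 2) - 4

We claim S(N) = 2(-3)^N(-N + 2) - 4 for all N ≥ 1.
For the base case N = 1: S(1) = -10, and the closed form gives -10. They agree.
For the inductive step, assume it holds for an arbitrary r ≥ 1, so S(r) = 2(-3)^r(-r + 2) - 4.
Then S(r+1) = S(r) + ((-3)^r(8r - 10)) = (2(-3)^r(-r + 2) - 4) + ((-3)^r(8r - 10)).
Simplifying, S(r+1) = 6(-3)^r·r - 6(-3)^r - 4 = 2(-3)^(r+1)(-(r+1) + 2) - 4,
which is the closed form with N = r+1.
This completes the induction.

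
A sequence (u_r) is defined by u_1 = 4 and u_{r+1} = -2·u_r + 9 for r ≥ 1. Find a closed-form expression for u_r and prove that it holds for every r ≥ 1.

u_r = (-2)^(r - 1) + 3

Computing the first terms: u_1 = 4, u_2 = 1, u_3 = 7. This suggests u_r = (-2)^(r - 1) + 3.
When r = 1: the formula gives 4 = 4 = u_1.
For the inductive step, assume it holds for an arbitrary p ≥ 1, so u_p = (-2)^(p - 1) + 3.
Then u_{p+1} = -2·u_p + 9 = -2·((-2)^(p - 1) + 3) + 9 = (-2)^p + 3 = (-2)^((p+1) - 1) + 3,
which is the claimed formula at r = p+1.
This completes the induction.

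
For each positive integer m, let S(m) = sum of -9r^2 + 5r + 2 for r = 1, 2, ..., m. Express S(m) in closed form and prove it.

We claim S(m) = -m(3m^2 + 2m - 3) for all m ≥ 1.
When m = 1: S(1) = -2, and the closed form gives -2. They agree.
Inductive step: assume the claim holds for m = r, so S(r) = r(-3r^2 - 2r + 3).
Then S(r+1) = S(r) + (5r - 9(r + 1)^2 + 7) = (r(-3r^2 - 2r + 3)) + (5r - 9(r + 1)^2 + 7).
Simplifying, S(r+1) = -(r + 1)(3r^2 + 8r + 2) = -(r+1)(3(r+1)^2 + 2(r+1) - 3),
which is the closed form with m = r+1.
By induction, the statement is established for all m ≥ 1.

S(m) = -m(3m^2 + 2m - 3)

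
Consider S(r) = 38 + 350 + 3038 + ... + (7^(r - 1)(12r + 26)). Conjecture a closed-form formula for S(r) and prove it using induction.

S(r) = 2·7^r(r + 2) - 4

We claim S(r) = 2·7^r(r + 2) - 4 for all r ≥ 1.
When r = 1: S(1) = 38, and the closed form gives 38. They agree.
Inductive step: suppose the statement holds for some k ≥ 1, so S(k) = 2·7^k(k + 2) - 4.
Then S(k+1) = S(k) + (7^k(12k + 38)) = (2·7^k(k + 2) - 4) + (7^k(12k + 38)).
Simplifying, S(k+1) = 14·7^k·k + 42·7^k - 4 = 2·7^(k+1)((k+1) + 2) - 4,
which is the closed form with r = k+1.
Hence, by induction on r, the claim holds for every r ≥ 1.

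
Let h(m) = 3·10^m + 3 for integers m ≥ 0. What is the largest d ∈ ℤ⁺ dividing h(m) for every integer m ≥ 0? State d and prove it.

Computing the first values: h(0) = 6 and h(1) = 33; gcd(6, 33) = 3, so d ≤ 3.
We prove 3 | 3·10^m + 3 for all m ≥ 0 by induction on m.
When m = 0: h(0) = 6 = 3·(2), so 3 | h(0).
Suppose the result is true for m = i, i.e. 3 | h(i). Then
h(i+1) = 3·10^(i+1) + 3 = 10·(3·10^i + 3) - 27 = 10·h(i) - 27. The first term is divisible by 3 by the inductive hypothesis, and -27 is divisible by 3. Hence 3 | h(i+1).
Hence, by induction on m, the claim holds for every m ≥ 0.
Therefore the largest such d is 3.

d = 3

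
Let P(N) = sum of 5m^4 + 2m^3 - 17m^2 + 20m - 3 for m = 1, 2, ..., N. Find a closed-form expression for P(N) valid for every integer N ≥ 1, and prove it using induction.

We claim P(N) = N(N^4 + 3N^3 - 3N^2 + 2N + 4) for all N ≥ 1.
Base case (N = 1): P(1) = 7, and the closed form gives 7. They agree.
Suppose the result is true for N = m, so P(m) = m(m^4 + 3m^3 - 3m^2 + 2m + 4).
Then P(m+1) = P(m) + (5m^4 + 22m^3 + 19m^2 + 12m + 7) = (m(m^4 + 3m^3 - 3m^2 + 2m + 4)) + (5m^4 + 22m^3 + 19m^2 + 12m + 7).
Simplifying, P(m+1) = (m + 1)(m^4 + 7m^3 + 12m^2 + 9m + 7) = (m+1)((m+1)^4 + 3(m+1)^3 - 3(m+1)^2 + 2(m+1) + 4),
which is the closed form with N = m+1.
By induction, the statement is established for all N ≥ 1.

P(N) = N(N^4 + 3N^3 - 3N^2 + 2N + 4)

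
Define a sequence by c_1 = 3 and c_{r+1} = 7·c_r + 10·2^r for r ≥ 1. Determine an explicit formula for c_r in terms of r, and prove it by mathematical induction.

c_r = -2^(r + 1) + 7^r

Computing the first terms: c_1 = 3, c_2 = 41, c_3 = 327. This suggests c_r = -2^(r + 1) + 7^r.
Base case (r = 1): the formula gives 3 = 3 = c_1.
Inductive step: suppose the statement holds for some j ≥ 1, so c_j = -2^(j + 1) + 7^j.
Then c_{j+1} = 7·c_j + 10·2^j = 7·(-2^(j + 1) + 7^j) + 10·2^j = -2^(j + 2) + 7^(j + 1) = -2^((j+1) + 1) + 7^(j+1),
which is the claimed formula at r = j+1.
Hence, by induction on r, the claim holds for every r ≥ 1.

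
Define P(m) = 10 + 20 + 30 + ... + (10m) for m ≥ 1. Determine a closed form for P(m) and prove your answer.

We claim P(m) = 5m(m + 1) for all m ≥ 1.
When m = 1: P(1) = 10, and the closed form gives 10. They agree.
Suppose the result is true for m = i, so P(i) = 5i(i + 1).
Then P(i+1) = P(i) + (10i + 10) = (5i(i + 1)) + (10i + 10).
Simplifying, P(i+1) = 5(i + 1)(i + 2) = 5(i+1)((i+1) + 1),
which is the closed form with m = i+1.
This completes the induction.

P(m) = 5m(m + 1)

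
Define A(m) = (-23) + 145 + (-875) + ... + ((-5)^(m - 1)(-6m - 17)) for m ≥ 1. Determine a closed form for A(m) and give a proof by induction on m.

A(m) = (-5)^m(m + 3) - 3

We claim A(m) = (-5)^m(m + 3) - 3 for all m ≥ 1.
When m = 1: A(1) = -23, and the closed form gives -23. They agree.
Suppose the result is true for m = k, so A(k) = (-5)^k(k + 3) - 3.
Then A(k+1) = A(k) + ((-5)^k(-6k - 23)) = ((-5)^k(k + 3) - 3) + ((-5)^k(-6k - 23)).
Simplifying, A(k+1) = -5(-5)^k·k - 20(-5)^k - 3 = (-5)^(k+1)((k+1) + 3) - 3,
which is the closed form with m = k+1.
This completes the induction.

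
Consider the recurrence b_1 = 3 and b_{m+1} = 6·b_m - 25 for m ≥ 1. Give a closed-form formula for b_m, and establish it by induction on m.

Computing the first terms: b_1 = 3, b_2 = -7, b_3 = -67. This suggests b_m = -2·6^(m - 1) + 5.
Base step (m = 1): the formula gives 3 = 3 = b_1.
Inductive step: suppose the statement holds for some i ≥ 1, so b_i = -2·6^(i - 1) + 5.
Then b_{i+1} = 6·b_i - 25 = 6·(-2·6^(i - 1) + 5) - 25 = -2·6^i + 5 = -2·6^((i+1) - 1) + 5,
which is the claimed formula at m = i+1.
By the principle of mathematical induction, the result holds for all m ≥ 1.

b_m = -2·6^(m - 1) + 5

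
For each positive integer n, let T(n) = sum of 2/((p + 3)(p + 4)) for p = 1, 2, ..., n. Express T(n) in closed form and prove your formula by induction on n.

T(n) = n/(2(n + 4))

We claim T(n) = n/(2(n + 4)) for all n ≥ 1.
Base step (n = 1): T(1) = 1/10, and the closed form gives 1/10. They agree.
For the inductive step, assume it holds for an arbitrary p ≥ 1, so T(p) = p/(2(p + 4)).
Then T(p+1) = T(p) + (2/((p + 4)(p + 5))) = (p/(2(p + 4))) + (2/((p + 4)(p + 5))).
Simplifying, T(p+1) = (p + 1)/(2(p + 5)) = (p+1)/(2((p+1) + 4)),
which is the closed form with n = p+1.
By the principle of mathematical induction, the result holds for all n ≥ 1.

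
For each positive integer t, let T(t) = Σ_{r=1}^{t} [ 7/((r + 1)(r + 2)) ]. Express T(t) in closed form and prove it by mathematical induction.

T(t) = 7t/(2(t + 2))

We claim T(t) = 7t/(2(t + 2)) for all t ≥ 1.
Base case (t = 1): T(1) = 7/6, and the closed form gives 7/6. They agree.
For the inductive step, assume it holds for an arbitrary r ≥ 1, so T(r) = 7r/(2(r + 2)).
Then T(r+1) = T(r) + (7/((r + 2)(r + 3))) = (7r/(2(r + 2))) + (7/((r + 2)(r + 3))).
Simplifying, T(r+1) = 7(r + 1)/(2(r + 3)) = 7(r+1)/(2((r+1) + 2)),
which is the closed form with t = r+1.
By induction, the statement is established for all t ≥ 1.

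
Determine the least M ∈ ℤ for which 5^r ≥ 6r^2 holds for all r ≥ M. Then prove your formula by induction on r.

At r = 1: 5 < 6, so the inequality fails and M ≥ 2. We prove 5^r ≥ 6r^2 for all r ≥ 2.
When r = 2: 5^r = 25 and 6r^2 = 24, so 25 ≥ 24.
Inductive step: assume the claim holds for r = m, so 5^m ≥ 6m^2.
Then 5^(m + 1) = 5·(5^m) ≥ 5·(6m^2).
Also, for m ≥ 2 we have 5·(6m^2) ≥ 6(m+1)^2, since 5 ≥ (1 + 1/m)^2 for all m ≥ 2.
Combining, 5^(m + 1) ≥ 6(m+1)^2.
Hence, by induction on r, the claim holds for every r ≥ 2.
Hence the smallest such M is 2.

M = 2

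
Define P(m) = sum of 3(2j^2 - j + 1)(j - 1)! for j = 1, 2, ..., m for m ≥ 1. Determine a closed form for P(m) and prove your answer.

We claim P(m) = (6m + 3)m! - 3 for all m ≥ 1.
Base case (m = 1): P(1) = 6, and the closed form gives 6. They agree.
For the inductive step, assume it holds for an arbitrary j ≥ 1, so P(j) = (6j + 3)j! - 3.
Then P(j+1) = P(j) + (3(2j^2 + 3j + 2)j!) = ((6j + 3)j! - 3) + (3(2j^2 + 3j + 2)j!).
Simplifying, P(j+1) = (6(j+1) + 3)(j+1)! - 3,
which is the closed form with m = j+1.
Hence, by induction on m, the claim holds for every m ≥ 1.

P(m) = (6m + 3)m! - 3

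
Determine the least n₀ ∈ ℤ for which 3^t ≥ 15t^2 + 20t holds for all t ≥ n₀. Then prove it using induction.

n₀ = 6

At t = 5: 243 < 475, so the inequality fails and n₀ ≥ 6. We prove 3^t ≥ 15t^2 + 20t for all t ≥ 6.
For the base case t = 6: 3^t = 729 and 15t^2 + 20t = 660, so 729 ≥ 660.
Inductive step: suppose the statement holds for some i ≥ 6, so 3^i ≥ 15i^2 + 20i.
Then 3^(i + 1) = 3·(3^i) ≥ 3·(15i^2 + 20i).
Also, for i ≥ 6 we have 3·(15i^2 + 20i) ≥ 15(i+1)^2 + 20(i+1), since 3·(15i^2 + 20i) − (15(i+1)^2 + 20(i+1)) = 30i^2 + 10i - 35, which is nonnegative for all i ≥ 6.
Combining, 3^(i + 1) ≥ 15(i+1)^2 + 20(i+1).
By the principle of mathematical induction, the result holds for all t ≥ 6.
Hence the smallest such n₀ is 6.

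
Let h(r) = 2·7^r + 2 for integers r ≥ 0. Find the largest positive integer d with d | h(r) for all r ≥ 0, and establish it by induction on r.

Computing the first values: h(0) = 4 and h(1) = 16; gcd(4, 16) = 4, so d ≤ 4.
We prove 4 | 2·7^r + 2 for all r ≥ 0 by induction on r.
Base case (r = 0): h(0) = 4 = 4·(1), so 4 | h(0).
Inductive step: assume the claim holds for r = j, i.e. 4 | h(j). Then
h(j+1) = 2·7^(j+1) + 2 = 7·(2·7^j + 2) - 12 = 7·h(j) - 12. The first term is divisible by 4 by the inductive hypothesis, and -12 is divisible by 4. Hence 4 | h(j+1).
By induction, the statement is established for all r ≥ 0.
Therefore the largest such d is 4.

d = 4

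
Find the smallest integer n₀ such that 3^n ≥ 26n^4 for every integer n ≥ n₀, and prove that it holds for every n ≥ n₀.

At n = 12: 531441 < 539136, so the inequality fails and n₀ ≥ 13. We prove 3^n ≥ 26n^4 for all n ≥ 13.
Base case (n = 13): 3^n = 1594323 and 26n^4 = 742586, so 1594323 ≥ 742586.
For the inductive step, assume it holds for an arbitrary k ≥ 13, so 3^k ≥ 26k^4.
Then 3^(k + 1) = 3·(3^k) ≥ 3·(26k^4).
Also, for k ≥ 13 we have 3·(26k^4) ≥ 26(k+1)^4, since 3 ≥ (1 + 1/k)^4 for all k ≥ 13.
Combining, 3^(k + 1) ≥ 26(k+1)^4.
Hence, by induction on n, the claim holds for every n ≥ 13.
Hence the smallest such n₀ is 13.

n₀ = 13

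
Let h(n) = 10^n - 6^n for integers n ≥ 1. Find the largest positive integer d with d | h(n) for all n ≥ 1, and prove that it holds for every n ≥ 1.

Computing the first values: h(1) = 4 and h(2) = 64; gcd(4, 64) = 4, so d ≤ 4.
We prove 4 | 10^n - 6^n for all n ≥ 1 by induction on n.
For the base case n = 1: h(1) = 4 = 4·(1), so 4 | h(1).
Inductive step: assume the claim holds for n = j, i.e. 4 | h(j). Then
10^{j+1} − 6^{j+1} = 10·10^j − 6·6^j = 10·(10^j − 6^j) + (4)·6^j. The first term is divisible by 4 by the inductive hypothesis, and the second term (4)·6^j is divisible by 4 since 4 | 4. Hence 4 | h(j+1).
By induction, the statement is established for all n ≥ 1.
Therefore the largest such d is 4.

d = 4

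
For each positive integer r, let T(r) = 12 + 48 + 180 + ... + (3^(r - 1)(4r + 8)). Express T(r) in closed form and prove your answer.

T(r) = 3^r(2r + 3) - 3

We claim T(r) = 3^r(2r + 3) - 3 for all r ≥ 1.
For the base case r = 1: T(1) = 12, and the closed form gives 12. They agree.
Suppose the result is true for r = j, so T(j) = 3^j(2j + 3) - 3.
Then T(j+1) = T(j) + (4·3^j(j + 3)) = (3^j(2j + 3) - 3) + (4·3^j(j + 3)).
Simplifying, T(j+1) = 6·3^j·j + 15·3^j - 3 = 3^(j+1)(2(j+1) + 3) - 3,
which is the closed form with r = j+1.
Hence, by induction on r, the claim holds for every r ≥ 1.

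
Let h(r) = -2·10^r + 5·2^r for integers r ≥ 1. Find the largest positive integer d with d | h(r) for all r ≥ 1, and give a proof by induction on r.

d = 10

Computing the first values: h(1) = -10 and h(2) = -180; gcd(-10, -180) = 10, so d ≤ 10.
We prove 10 | -2·10^r + 5·2^r for all r ≥ 1 by induction on r.
Base case (r = 1): h(1) = -10 = 10·(-1), so 10 | h(1).
Inductive step: suppose the statement holds for some m ≥ 1, i.e. 10 | h(m). Then
h(m+1) − 10·h(m) = (-2·10^(m+1) + 5·2^(m+1)) − 10·(-2·10^m + 5·2^m) = (5)·2^m·(2 − 10) = (-40)·2^m. Since 10 | h(m) by the inductive hypothesis, 10 | 10·h(m); and 10 | -40 since -40 = 10·-4. Therefore 10 | h(m+1).
This completes the induction.
Therefore the largest such d is 10.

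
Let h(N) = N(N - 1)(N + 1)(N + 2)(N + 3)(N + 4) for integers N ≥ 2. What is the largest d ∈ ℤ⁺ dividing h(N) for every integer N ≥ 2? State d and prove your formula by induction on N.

Computing the first values: h(2) = 720 and h(3) = 5040; gcd(720, 5040) = 720, so d ≤ 720.
We prove 720 | N(N - 1)(N + 1)(N + 2)(N + 3)(N + 4) for all N ≥ 2 by induction on N.
For the base case N = 2: h(2) = 720 = 720·(1), so 720 | h(2).
For the inductive step, assume it holds for an arbitrary p ≥ 2, i.e. 720 | h(p). Then
h(p+1) − h(p) = p·(p+1)·(p+2)·(p+3)·(p+4)·(p+5) − (p-1)·p·(p+1)·(p+2)·(p+3)·(p+4) = p·(p+1)·(p+2)·(p+3)·(p+4)·[(p+5) − (p-1)] = 6·p·(p+1)·(p+2)·(p+3)·(p+4). The product of 5 consecutive integers is divisible by (5)! = 120, so h(p+1) − h(p) is divisible by 6·120 = 720. By the inductive hypothesis 720 | h(p), hence 720 | h(p+1).
Hence, by induction on N, the claim holds for every N ≥ 2.
Therefore the largest such d is 720.

d = 720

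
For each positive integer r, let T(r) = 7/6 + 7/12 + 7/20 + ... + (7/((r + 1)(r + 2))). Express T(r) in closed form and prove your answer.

T(r) = 7r/(2(r + 2))

We claim T(r) = 7r/(2(r + 2)) for all r ≥ 1.
Base step (r = 1): T(1) = 7/6, and the closed form gives 7/6. They agree.
For the inductive step, assume it holds for an arbitrary p ≥ 1, so T(p) = 7p/(2(p + 2)).
Then T(p+1) = T(p) + (7/((p + 2)(p + 3))) = (7p/(2(p + 2))) + (7/((p + 2)(p + 3))).
Simplifying, T(p+1) = 7(p + 1)/(2(p + 3)) = 7(p+1)/(2((p+1) + 2)),
which is the closed form with r = p+1.
Hence, by induction on r, the claim holds for every r ≥ 1.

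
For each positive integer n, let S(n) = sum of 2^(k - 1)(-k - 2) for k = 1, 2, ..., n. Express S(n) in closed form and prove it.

We claim S(n) = -2^n(n + 1) + 1 for all n ≥ 1.
Base case (n = 1): S(1) = -3, and the closed form gives -3. They agree.
Inductive step: assume the claim holds for n = k, so S(k) = -2^k(k + 1) + 1.
Then S(k+1) = S(k) + (2^k(-k - 3)) = (-2^k(k + 1) + 1) + (2^k(-k - 3)).
Simplifying, S(k+1) = -2^(k + 1)k - 2^(k + 2) + 1 = -2^(k+1)((k+1) + 1) + 1,
which is the closed form with n = k+1.
Hence, by induction on n, the claim holds for every n ≥ 1.

S(n) = -2^n(n + 1) + 1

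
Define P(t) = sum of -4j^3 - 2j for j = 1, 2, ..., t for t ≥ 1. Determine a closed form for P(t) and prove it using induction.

P(t) = -t(t + 1)(t^2 + t + 1)

We claim P(t) = -t(t + 1)(t^2 + t + 1) for all t ≥ 1.
For the base case t = 1: P(1) = -6, and the closed form gives -6. They agree.
Suppose the result is true for t = j, so P(j) = j(-j^3 - 2j^2 - 2j - 1).
Then P(j+1) = P(j) + (-2j - 4(j + 1)^3 - 2) = (j(-j^3 - 2j^2 - 2j - 1)) + (-2j - 4(j + 1)^3 - 2).
Simplifying, P(j+1) = -(j + 1)(j + 2)(j^2 + 3j + 3) = -(j+1)((j+1) + 1)((j+1)^2 + (j+1) + 1),
which is the closed form with t = j+1.
This completes the induction.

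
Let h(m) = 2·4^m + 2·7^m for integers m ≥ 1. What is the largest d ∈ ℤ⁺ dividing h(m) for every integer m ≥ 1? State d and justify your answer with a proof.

d = 2

Computing the first values: h(1) = 22 and h(2) = 130; gcd(22, 130) = 2, so d ≤ 2.
We prove 2 | 2·4^m + 2·7^m for all m ≥ 1 by induction on m.
When m = 1: h(1) = 22 = 2·(11), so 2 | h(1).
Suppose the result is true for m = i, i.e. 2 | h(i). Then
h(i+1) − 7·h(i) = (2·4^(i+1) + 2·7^(i+1)) − 7·(2·4^i + 2·7^i) = (2)·4^i·(4 − 7) = (-6)·4^i. Since 2 | h(i) by the inductive hypothesis, 2 | 7·h(i); and 2 | -6 since -6 = 2·-3. Therefore 2 | h(i+1).
This completes the induction.
Therefore the largest such d is 2.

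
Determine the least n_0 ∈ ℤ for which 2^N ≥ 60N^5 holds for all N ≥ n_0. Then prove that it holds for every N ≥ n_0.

At N = 30: 1073741824 < 1458000000, so the inequality fails and n_0 ≥ 31. We prove 2^N ≥ 60N^5 for all N ≥ 31.
When N = 31: 2^N = 2147483648 and 60N^5 = 1717749060, so 2147483648 ≥ 1717749060.
For the inductive step, assume it holds for an arbitrary r ≥ 31, so 2^r ≥ 60r^5.
Then 2^(r + 1) = 2·(2^r) ≥ 2·(60r^5).
Also, for r ≥ 31 we have 2·(60r^5) ≥ 60(r+1)^5, since 2 ≥ (1 + 1/r)^5 for all r ≥ 31.
Combining, 2^(r + 1) ≥ 60(r+1)^5.
This completes the induction.
Hence the smallest such n_0 is 31.

n_0 = 31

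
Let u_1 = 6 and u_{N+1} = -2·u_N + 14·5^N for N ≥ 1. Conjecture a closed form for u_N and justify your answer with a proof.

u_N = -(-2)^(N + 1) + 2·5^N

Computing the first terms: u_1 = 6, u_2 = 58, u_3 = 234. This suggests u_N = -(-2)^(N + 1) + 2·5^N.
When N = 1: the formula gives 6 = 6 = u_1.
Inductive step: suppose the statement holds for some p ≥ 1, so u_p = -(-2)^(p + 1) + 2·5^p.
Then u_{p+1} = -2·u_p + 14·5^p = -2·(-(-2)^(p + 1) + 2·5^p) + 14·5^p = -(-2)^(p + 2) + 2·5^(p + 1) = -(-2)^((p+1) + 1) + 2·5^(p+1),
which is the claimed formula at N = p+1.
This completes the induction.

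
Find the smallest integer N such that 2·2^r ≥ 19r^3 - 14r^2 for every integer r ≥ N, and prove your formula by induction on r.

At r = 14: 32768 < 49392, so the inequality fails and N ≥ 15. We prove 2·2^r ≥ 19r^3 - 14r^2 for all r ≥ 15.
When r = 15: 2·2^r = 65536 and 19r^3 - 14r^2 = 60975, so 65536 ≥ 60975.
Suppose the result is true for r = k, so 2·2^k ≥ 19k^3 - 14k^2.
Then 2·2^(k + 1) = 2·(2·2^k) ≥ 2·(19k^3 - 14k^2).
Also, for k ≥ 15 we have 2·(19k^3 - 14k^2) ≥ 19(k+1)^3 - 14(k+1)^2, since 2·(19k^3 - 14k^2) − (19(k+1)^3 - 14(k+1)^2) = 19k^3 - 71k^2 - 29k - 5, which is nonnegative for all k ≥ 15.
Combining, 2·2^(k + 1) ≥ 19(k+1)^3 - 14(k+1)^2.
By the principle of mathematical induction, the result holds for all r ≥ 15.
Hence the smallest such N is 15.

N = 15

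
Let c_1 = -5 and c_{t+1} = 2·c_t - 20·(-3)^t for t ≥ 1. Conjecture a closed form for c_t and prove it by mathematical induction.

Computing the first terms: c_1 = -5, c_2 = 50, c_3 = -80. This suggests c_t = 4(-3)^t + 7·2^(t - 1).
For the base case t = 1: the formula gives -5 = -5 = c_1.
Suppose the result is true for t = j, so c_j = 4(-3)^j + 7·2^(j - 1).
Then c_{j+1} = 2·c_j - 20·(-3)^j = 2·(4(-3)^j + 7·2^(j - 1)) - 20·(-3)^j = 4(-3)^(j + 1) + 7·2^j = 4(-3)^(j+1) + 7·2^((j+1) - 1),
which is the claimed formula at t = j+1.
Hence, by induction on t, the claim holds for every t ≥ 1.

c_t = 4(-3)^t + 7·2^(t - 1)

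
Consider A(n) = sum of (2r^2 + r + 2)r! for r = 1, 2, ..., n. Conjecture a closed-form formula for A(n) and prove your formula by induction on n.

A(n) = (2n + 1)(n + 1)! - 1

We claim A(n) = (2n + 1)(n + 1)! - 1 for all n ≥ 1.
When n = 1: A(1) = 5, and the closed form gives 5. They agree.
Suppose the result is true for n = r, so A(r) = (2r + 1)(r + 1)! - 1.
Then A(r+1) = A(r) + ((2r^2 + 5r + 5)(r + 1)!) = ((2r + 1)(r + 1)! - 1) + ((2r^2 + 5r + 5)(r + 1)!).
Simplifying, A(r+1) = (2(r+1) + 1)((r+1) + 1)! - 1,
which is the closed form with n = r+1.
By induction, the statement is established for all n ≥ 1.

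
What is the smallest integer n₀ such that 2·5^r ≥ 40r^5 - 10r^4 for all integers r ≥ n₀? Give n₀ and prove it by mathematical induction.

At r = 8: 781250 < 1269760, so the inequality fails and n₀ ≥ 9. We prove 2·5^r ≥ 40r^5 - 10r^4 for all r ≥ 9.
For the base case r = 9: 2·5^r = 3906250 and 40r^5 - 10r^4 = 2296350, so 3906250 ≥ 2296350.
Inductive step: suppose the statement holds for some m ≥ 9, so 2·5^m ≥ 40m^5 - 10m^4.
Then 2·5^(m + 1) = 5·(2·5^m) ≥ 5·(40m^5 - 10m^4).
Also, for m ≥ 9 we have 5·(40m^5 - 10m^4) ≥ 40(m+1)^5 - 10(m+1)^4, since 5·(40m^5 - 10m^4) − (40(m+1)^5 - 10(m+1)^4) = 160m^5 - 240m^4 - 360m^3 - 340m^2 - 160m - 30, which is nonnegative for all m ≥ 9.
Combining, 2·5^(m + 1) ≥ 40(m+1)^5 - 10(m+1)^4.
Hence, by induction on r, the claim holds for every r ≥ 9.
Hence the smallest such n₀ is 9.

n₀ = 9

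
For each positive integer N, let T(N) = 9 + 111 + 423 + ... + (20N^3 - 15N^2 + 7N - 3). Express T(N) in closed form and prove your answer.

T(N) = N(5N^3 + 5N^2 + N - 2)

We claim T(N) = N(5N^3 + 5N^2 + N - 2) for all N ≥ 1.
For the base case N = 1: T(1) = 9, and the closed form gives 9. They agree.
Suppose the result is true for N = k, so T(k) = k(5k^3 + 5k^2 + k - 2).
Then T(k+1) = T(k) + (20k^3 + 45k^2 + 37k + 9) = (k(5k^3 + 5k^2 + k - 2)) + (20k^3 + 45k^2 + 37k + 9).
Simplifying, T(k+1) = (k + 1)(5k^3 + 20k^2 + 26k + 9) = (k+1)(5(k+1)^3 + 5(k+1)^2 + (k+1) - 2),
which is the closed form with N = k+1.
By induction, the statement is established for all N ≥ 1.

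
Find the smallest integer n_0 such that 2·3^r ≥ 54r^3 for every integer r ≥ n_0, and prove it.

n_0 = 9

At r = 8: 13122 < 27648, so the inequality fails and n_0 ≥ 9. We prove 2·3^r ≥ 54r^3 for all r ≥ 9.
Base step (r = 9): 2·3^r = 39366 and 54r^3 = 39366, so 39366 ≥ 39366.
For the inductive step, assume it holds for an arbitrary k ≥ 9, so 2·3^k ≥ 54k^3.
Then 2·3^(k + 1) = 3·(2·3^k) ≥ 3·(54k^3).
Also, for k ≥ 9 we have 3·(54k^3) ≥ 54(k+1)^3, since 3 ≥ (1 + 1/k)^3 for all k ≥ 9.
Combining, 2·3^(k + 1) ≥ 54(k+1)^3.
By induction, the statement is established for all r ≥ 9.
Hence the smallest such n_0 is 9.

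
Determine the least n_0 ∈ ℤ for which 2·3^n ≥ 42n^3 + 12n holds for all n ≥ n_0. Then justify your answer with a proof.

n_0 = 9

At n = 8: 13122 < 21600, so the inequality fails and n_0 ≥ 9. We prove 2·3^n ≥ 42n^3 + 12n for all n ≥ 9.
Base step (n = 9): 2·3^n = 39366 and 42n^3 + 12n = 30726, so 39366 ≥ 30726.
Suppose the result is true for n = k, so 2·3^k ≥ 42k^3 + 12k.
Then 2·3^(k + 1) = 3·(2·3^k) ≥ 3·(42k^3 + 12k).
Also, for k ≥ 9 we have 3·(42k^3 + 12k) ≥ 42(k+1)^3 + 12(k+1), since 3·(42k^3 + 12k) − (42(k+1)^3 + 12(k+1)) = 84k^3 - 126k^2 - 102k - 54, which is nonnegative for all k ≥ 9.
Combining, 2·3^(k + 1) ≥ 42(k+1)^3 + 12(k+1).
Hence, by induction on n, the claim holds for every n ≥ 9.
Hence the smallest such n_0 is 9.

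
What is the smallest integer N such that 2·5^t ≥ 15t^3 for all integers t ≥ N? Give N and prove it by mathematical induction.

N = 4

At t = 3: 250 < 405, so the inequality fails and N ≥ 4. We prove 2·5^t ≥ 15t^3 for all t ≥ 4.
Base step (t = 4): 2·5^t = 1250 and 15t^3 = 960, so 1250 ≥ 960.
Inductive step: assume the claim holds for t = r, so 2·5^r ≥ 15r^3.
Then 2·5^(r + 1) = 5·(2·5^r) ≥ 5·(15r^3).
Also, for r ≥ 4 we have 5·(15r^3) ≥ 15(r+1)^3, since 5 ≥ (1 + 1/r)^3 for all r ≥ 4.
Combining, 2·5^(r + 1) ≥ 15(r+1)^3.
Hence, by induction on t, the claim holds for every t ≥ 4.
Hence the smallest such N is 4.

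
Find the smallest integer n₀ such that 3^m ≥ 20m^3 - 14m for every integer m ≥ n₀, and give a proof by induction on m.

n₀ = 9

At m = 8: 6561 < 10128, so the inequality fails and n₀ ≥ 9. We prove 3^m ≥ 20m^3 - 14m for all m ≥ 9.
Base case (m = 9): 3^m = 19683 and 20m^3 - 14m = 14454, so 19683 ≥ 14454.
Suppose the result is true for m = k, so 3^k ≥ 20k^3 - 14k.
Then 3^(k + 1) = 3·(3^k) ≥ 3·(20k^3 - 14k).
Also, for k ≥ 9 we have 3·(20k^3 - 14k) ≥ 20(k+1)^3 - 14(k+1), since 3·(20k^3 - 14k) − (20(k+1)^3 - 14(k+1)) = 40k^3 - 60k^2 - 88k - 6, which is nonnegative for all k ≥ 9.
Combining, 3^(k + 1) ≥ 20(k+1)^3 - 14(k+1).
By induction, the statement is established for all m ≥ 9.
Hence the smallest such n₀ is 9.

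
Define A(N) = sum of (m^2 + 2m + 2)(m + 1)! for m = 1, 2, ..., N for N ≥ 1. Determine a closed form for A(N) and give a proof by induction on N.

A(N) = (N + 1)(N + 2)! - 2

We claim A(N) = (N + 1)(N + 2)! - 2 for all N ≥ 1.
Base step (N = 1): A(1) = 10, and the closed form gives 10. They agree.
For the inductive step, assume it holds for an arbitrary m ≥ 1, so A(m) = (m + 1)(m + 2)! - 2.
Then A(m+1) = A(m) + ((m^2 + 4m + 5)(m + 2)!) = ((m + 1)(m + 2)! - 2) + ((m^2 + 4m + 5)(m + 2)!).
Simplifying, A(m+1) = ((m+1) + 1)((m+1) + 2)! - 2,
which is the closed form with N = m+1.
By induction, the statement is established for all N ≥ 1.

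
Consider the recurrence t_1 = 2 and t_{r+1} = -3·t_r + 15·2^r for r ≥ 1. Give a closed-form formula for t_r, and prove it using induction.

t_r = -4(-3)^(r - 1) + 3·2^r

Computing the first terms: t_1 = 2, t_2 = 24, t_3 = -12. This suggests t_r = -4(-3)^(r - 1) + 3·2^r.
Base case (r = 1): the formula gives 2 = 2 = t_1.
Inductive step: suppose the statement holds for some j ≥ 1, so t_j = -4(-3)^(j - 1) + 3·2^j.
Then t_{j+1} = -3·t_j + 15·2^j = -3·(-4(-3)^(j - 1) + 3·2^j) + 15·2^j = -4(-3)^j + 3·2^(j + 1) = -4(-3)^((j+1) - 1) + 3·2^(j+1),
which is the claimed formula at r = j+1.
This completes the induction.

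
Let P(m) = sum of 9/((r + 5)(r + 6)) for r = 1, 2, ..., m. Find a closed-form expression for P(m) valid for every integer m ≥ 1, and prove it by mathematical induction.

P(m) = 3m/(2(m + 6))

We claim P(m) = 3m/(2(m + 6)) for all m ≥ 1.
Base step (m = 1): P(1) = 3/14, and the closed form gives 3/14. They agree.
Suppose the result is true for m = r, so P(r) = 3r/(2(r + 6)).
Then P(r+1) = P(r) + (9/((r + 6)(r + 7))) = (3r/(2(r + 6))) + (9/((r + 6)(r + 7))).
Simplifying, P(r+1) = 3(r + 1)/(2(r + 7)) = 3(r+1)/(2((r+1) + 6)),
which is the closed form with m = r+1.
This completes the induction.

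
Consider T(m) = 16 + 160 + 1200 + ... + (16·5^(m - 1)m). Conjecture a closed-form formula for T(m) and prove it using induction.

We claim T(m) = 5^m(4m - 1) + 1 for all m ≥ 1.
Base case (m = 1): T(1) = 16, and the closed form gives 16. They agree.
Inductive step: assume the claim holds for m = k, so T(k) = 5^k(4k - 1) + 1.
Then T(k+1) = T(k) + (16·5^k(k + 1)) = (5^k(4k - 1) + 1) + (16·5^k(k + 1)).
Simplifying, T(k+1) = 20·5^k·k + 15·5^k + 1 = 5^(k+1)(4(k+1) - 1) + 1,
which is the closed form with m = k+1.
Hence, by induction on m, the claim holds for every m ≥ 1.

T(m) = 5^m(4m - 1) + 1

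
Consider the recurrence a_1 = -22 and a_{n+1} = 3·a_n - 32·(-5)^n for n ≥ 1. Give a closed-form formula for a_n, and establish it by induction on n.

a_n = 4(-5)^n - 2·3^(n - 1)

Computing the first terms: a_1 = -22, a_2 = 94, a_3 = -518. This suggests a_n = 4(-5)^n - 2·3^(n - 1).
When n = 1: the formula gives -22 = -22 = a_1.
For the inductive step, assume it holds for an arbitrary k ≥ 1, so a_k = 4(-5)^k - 2·3^(k - 1).
Then a_{k+1} = 3·a_k - 32·(-5)^k = 3·(4(-5)^k - 2·3^(k - 1)) - 32·(-5)^k = 4(-5)^(k + 1) - 2·3^k = 4(-5)^(k+1) - 2·3^((k+1) - 1),
which is the claimed formula at n = k+1.
Hence, by induction on n, the claim holds for every n ≥ 1.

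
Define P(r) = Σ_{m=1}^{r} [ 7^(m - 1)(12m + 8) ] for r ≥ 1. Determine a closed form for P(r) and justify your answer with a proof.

We claim P(r) = 7^r(2r + 1) - 1 for all r ≥ 1.
Base case (r = 1): P(1) = 20, and the closed form gives 20. They agree.
Inductive step: suppose the statement holds for some m ≥ 1, so P(m) = 7^m(2m + 1) - 1.
Then P(m+1) = P(m) + (7^m(12m + 20)) = (7^m(2m + 1) - 1) + (7^m(12m + 20)).
Simplifying, P(m+1) = 14·7^m·m + 21·7^m - 1 = 7^(m+1)(2(m+1) + 1) - 1,
which is the closed form with r = m+1.
By induction, the statement is established for all r ≥ 1.

P(r) = 7^r(2r + 1) - 1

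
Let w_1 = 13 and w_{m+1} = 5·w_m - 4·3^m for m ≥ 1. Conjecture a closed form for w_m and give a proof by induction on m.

Computing the first terms: w_1 = 13, w_2 = 53, w_3 = 229. This suggests w_m = 2·3^m + 7·5^(m - 1).
Base step (m = 1): the formula gives 13 = 13 = w_1.
Inductive step: assume the claim holds for m = k, so w_k = 2·3^k + 7·5^(k - 1).
Then w_{k+1} = 5·w_k - 4·3^k = 5·(2·3^k + 7·5^(k - 1)) - 4·3^k = 2·3^(k + 1) + 7·5^k = 2·3^(k+1) + 7·5^((k+1) - 1),
which is the claimed formula at m = k+1.
By the principle of mathematical induction, the result holds for all m ≥ 1.

w_m = 2·3^m + 7·5^(m - 1)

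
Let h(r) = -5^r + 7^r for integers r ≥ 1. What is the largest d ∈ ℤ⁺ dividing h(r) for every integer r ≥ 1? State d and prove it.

d = 2

Computing the first values: h(1) = 2 and h(2) = 24; gcd(2, 24) = 2, so d ≤ 2.
We prove 2 | -5^r + 7^r for all r ≥ 1 by induction on r.
Base step (r = 1): h(1) = 2 = 2·(1), so 2 | h(1).
Inductive step: assume the claim holds for r = p, i.e. 2 | h(p). Then
7^{p+1} − 5^{p+1} = 7·7^p − 5·5^p = 7·(7^p − 5^p) + (2)·5^p. The first term is divisible by 2 by the inductive hypothesis, and the second term (2)·5^p is divisible by 2 since 2 | 2. Hence 2 | h(p+1).
This completes the induction.
Therefore the largest such d is 2.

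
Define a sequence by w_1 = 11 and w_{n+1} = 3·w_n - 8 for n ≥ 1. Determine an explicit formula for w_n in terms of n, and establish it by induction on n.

w_n = 7·3^(n - 1) + 4

Computing the first terms: w_1 = 11, w_2 = 25, w_3 = 67. This suggests w_n = 7·3^(n - 1) + 4.
For the base case n = 1: the formula gives 11 = 11 = w_1.
Suppose the result is true for n = m, so w_m = 7·3^(m - 1) + 4.
Then w_{m+1} = 3·w_m - 8 = 3·(7·3^(m - 1) + 4) - 8 = 7·3^m + 4 = 7·3^((m+1) - 1) + 4,
which is the claimed formula at n = m+1.
By the principle of mathematical induction, the result holds for all n ≥ 1.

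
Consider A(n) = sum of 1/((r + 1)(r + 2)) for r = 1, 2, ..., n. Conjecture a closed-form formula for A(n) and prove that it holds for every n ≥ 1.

We claim A(n) = n/(2(n + 2)) for all n ≥ 1.
Base step (n = 1): A(1) = 1/6, and the closed form gives 1/6. They agree.
Inductive step: suppose the statement holds for some r ≥ 1, so A(r) = r/(2(r + 2)).
Then A(r+1) = A(r) + (1/((r + 2)(r + 3))) = (r/(2(r + 2))) + (1/((r + 2)(r + 3))).
Simplifying, A(r+1) = (r + 1)/(2(r + 3)) = (r+1)/(2((r+1) + 2)),
which is the closed form with n = r+1.
By the principle of mathematical induction, the result holds for all n ≥ 1.

A(n) = n/(2(n + 2))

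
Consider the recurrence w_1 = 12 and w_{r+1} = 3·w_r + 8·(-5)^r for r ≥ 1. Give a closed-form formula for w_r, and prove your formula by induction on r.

Computing the first terms: w_1 = 12, w_2 = -4, w_3 = 188. This suggests w_r = -(-5)^r + 7·3^(r - 1).
Base step (r = 1): the formula gives 12 = 12 = w_1.
Inductive step: suppose the statement holds for some m ≥ 1, so w_m = -(-5)^m + 7·3^(m - 1).
Then w_{m+1} = 3·w_m + 8·(-5)^m = 3·(-(-5)^m + 7·3^(m - 1)) + 8·(-5)^m = -(-5)^(m + 1) + 7·3^m = -(-5)^(m+1) + 7·3^((m+1) - 1),
which is the claimed formula at r = m+1.
Hence, by induction on r, the claim holds for every r ≥ 1.

w_r = -(-5)^r + 7·3^(r - 1)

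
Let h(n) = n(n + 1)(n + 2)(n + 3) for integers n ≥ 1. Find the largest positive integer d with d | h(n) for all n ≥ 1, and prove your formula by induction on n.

d = 24

Computing the first values: h(1) = 24 and h(2) = 120; gcd(24, 120) = 24, so d ≤ 24.
We prove 24 | n(n + 1)(n + 2)(n + 3) for all n ≥ 1 by induction on n.
For the base case n = 1: h(1) = 24 = 24·(1), so 24 | h(1).
Inductive step: assume the claim holds for n = j, i.e. 24 | h(j). Then
h(j+1) − h(j) = (j+1)·(j+2)·(j+3)·(j+4) − j·(j+1)·(j+2)·(j+3) = (j+1)·(j+2)·(j+3)·[(j+4) − j] = 4·(j+1)·(j+2)·(j+3). The product of 3 consecutive integers is divisible by (3)! = 6, so h(j+1) − h(j) is divisible by 4·6 = 24. By the inductive hypothesis 24 | h(j), hence 24 | h(j+1).
By the principle of mathematical induction, the result holds for all n ≥ 1.
Therefore the largest such d is 24.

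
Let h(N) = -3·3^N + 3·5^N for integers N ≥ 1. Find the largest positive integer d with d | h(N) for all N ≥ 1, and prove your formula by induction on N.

d = 6

Computing the first values: h(1) = 6 and h(2) = 48; gcd(6, 48) = 6, so d ≤ 6.
We prove 6 | -3·3^N + 3·5^N for all N ≥ 1 by induction on N.
For the base case N = 1: h(1) = 6 = 6·(1), so 6 | h(1).
Suppose the result is true for N = k, i.e. 6 | h(k). Then
h(k+1) − 5·h(k) = (-3·3^(k+1) + 3·5^(k+1)) − 5·(-3·3^k + 3·5^k) = (-3)·3^k·(3 − 5) = (6)·3^k. Since 6 | h(k) by the inductive hypothesis, 6 | 5·h(k); and 6 | 6 since 6 = 6·1. Therefore 6 | h(k+1).
By the principle of mathematical induction, the result holds for all N ≥ 1.
Therefore the largest such d is 6.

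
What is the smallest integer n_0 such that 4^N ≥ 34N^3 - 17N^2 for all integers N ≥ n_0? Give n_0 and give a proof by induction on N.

At N = 6: 4096 < 6732, so the inequality fails and n_0 ≥ 7. We prove 4^N ≥ 34N^3 - 17N^2 for all N ≥ 7.
When N = 7: 4^N = 16384 and 34N^3 - 17N^2 = 10829, so 16384 ≥ 10829.
Suppose the result is true for N = i, so 4^i ≥ 34i^3 - 17i^2.
Then 4^(i + 1) = 4·(4^i) ≥ 4·(34i^3 - 17i^2).
Also, for i ≥ 7 we have 4·(34i^3 - 17i^2) ≥ 34(i+1)^3 - 17(i+1)^2, since 4·(34i^3 - 17i^2) − (34(i+1)^3 - 17(i+1)^2) = 102i^3 - 153i^2 - 68i - 17, which is nonnegative for all i ≥ 7.
Combining, 4^(i + 1) ≥ 34(i+1)^3 - 17(i+1)^2.
This completes the induction.
Hence the smallest such n_0 is 7.

n_0 = 7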